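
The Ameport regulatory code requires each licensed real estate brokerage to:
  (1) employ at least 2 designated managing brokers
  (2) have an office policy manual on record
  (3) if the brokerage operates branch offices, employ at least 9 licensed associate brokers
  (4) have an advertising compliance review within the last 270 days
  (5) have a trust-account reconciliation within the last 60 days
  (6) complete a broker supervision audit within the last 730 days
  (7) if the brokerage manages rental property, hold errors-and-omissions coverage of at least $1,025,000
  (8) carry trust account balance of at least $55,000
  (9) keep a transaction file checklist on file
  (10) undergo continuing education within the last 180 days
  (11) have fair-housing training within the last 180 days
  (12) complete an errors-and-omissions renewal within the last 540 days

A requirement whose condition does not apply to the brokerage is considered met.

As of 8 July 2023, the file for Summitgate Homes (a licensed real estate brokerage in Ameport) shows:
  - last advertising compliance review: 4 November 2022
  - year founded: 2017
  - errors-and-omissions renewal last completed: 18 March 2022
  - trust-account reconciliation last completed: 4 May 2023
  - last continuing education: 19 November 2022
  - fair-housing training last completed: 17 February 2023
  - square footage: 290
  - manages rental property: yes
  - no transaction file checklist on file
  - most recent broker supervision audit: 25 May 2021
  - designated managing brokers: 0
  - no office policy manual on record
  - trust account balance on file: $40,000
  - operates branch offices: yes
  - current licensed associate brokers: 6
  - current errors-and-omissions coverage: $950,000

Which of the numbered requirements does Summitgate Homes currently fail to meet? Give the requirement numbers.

1, 2, 3, 5, 6, 7, 8, 9, 10

1. designated managing brokers 0 < 2 → not met
2. office policy manual absent → not met
3. condition 'operates branch offices' holds; licensed associate brokers 6 < 9 → not met
4. advertising compliance review 246 days ago vs limit 270 → met
5. trust-account reconciliation 65 days ago vs limit 60 → not met
6. broker supervision audit 774 days ago vs limit 730 → not met
7. condition 'manages rental property' holds; errors-and-omissions coverage $950,000 < $1,025,000 → not met
8. trust account balance $40,000 < $55,000 → not met
9. transaction file checklist absent → not met
10. continuing education 231 days ago vs limit 180 → not met
11. fair-housing training 141 days ago vs limit 180 → met
12. errors-and-omissions renewal 477 days ago vs limit 540 → met
Not met: 1, 2, 3, 5, 6, 7, 8, 9, 10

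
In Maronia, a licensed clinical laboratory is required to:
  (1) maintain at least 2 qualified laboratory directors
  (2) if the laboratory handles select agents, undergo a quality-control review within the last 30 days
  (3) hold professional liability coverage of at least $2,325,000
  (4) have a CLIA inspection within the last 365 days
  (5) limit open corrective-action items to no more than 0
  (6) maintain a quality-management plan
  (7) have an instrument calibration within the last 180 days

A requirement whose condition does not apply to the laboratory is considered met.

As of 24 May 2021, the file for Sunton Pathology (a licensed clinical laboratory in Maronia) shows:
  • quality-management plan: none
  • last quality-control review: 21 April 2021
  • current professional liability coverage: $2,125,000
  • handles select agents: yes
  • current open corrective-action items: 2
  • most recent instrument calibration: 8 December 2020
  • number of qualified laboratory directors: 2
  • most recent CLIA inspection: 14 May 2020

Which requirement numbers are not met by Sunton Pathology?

1. qualified laboratory directors 2 ≥ 2 → met
2. condition 'handles select agents' holds; quality-control review 33 days ago vs limit 30 → not met
3. professional liability coverage $2,125,000 < $2,325,000 → not met
4. CLIA inspection 375 days ago vs limit 365 → not met
5. open corrective-action items 2 > 0 → not met
6. quality-management plan absent → not met
7. instrument calibration 167 days ago vs limit 180 → met
Not met: 2, 3, 4, 5, 6

2, 3, 4, 5, 6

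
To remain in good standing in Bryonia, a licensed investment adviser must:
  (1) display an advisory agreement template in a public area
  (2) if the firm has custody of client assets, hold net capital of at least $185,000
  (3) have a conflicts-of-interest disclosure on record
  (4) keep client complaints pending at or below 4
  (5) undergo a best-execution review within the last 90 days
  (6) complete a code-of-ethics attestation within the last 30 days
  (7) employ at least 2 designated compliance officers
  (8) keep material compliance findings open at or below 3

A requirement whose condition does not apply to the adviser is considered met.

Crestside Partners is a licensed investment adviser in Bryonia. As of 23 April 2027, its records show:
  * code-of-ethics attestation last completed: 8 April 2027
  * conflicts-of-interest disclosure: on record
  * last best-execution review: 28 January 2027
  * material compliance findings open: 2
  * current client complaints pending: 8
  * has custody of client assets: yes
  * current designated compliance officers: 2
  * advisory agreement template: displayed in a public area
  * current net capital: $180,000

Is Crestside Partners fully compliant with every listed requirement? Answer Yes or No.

1. advisory agreement template present → met
2. condition 'has custody of client assets' holds; net capital $180,000 < $185,000 → not met
3. conflicts-of-interest disclosure present → met
4. client complaints pending 8 > 4 → not met
5. best-execution review 85 days ago vs limit 90 → met
6. code-of-ethics attestation 15 days ago vs limit 30 → met
7. designated compliance officers 2 ≥ 2 → met
8. material compliance findings open 2 ≤ 3 → met
Not met: 2, 4

No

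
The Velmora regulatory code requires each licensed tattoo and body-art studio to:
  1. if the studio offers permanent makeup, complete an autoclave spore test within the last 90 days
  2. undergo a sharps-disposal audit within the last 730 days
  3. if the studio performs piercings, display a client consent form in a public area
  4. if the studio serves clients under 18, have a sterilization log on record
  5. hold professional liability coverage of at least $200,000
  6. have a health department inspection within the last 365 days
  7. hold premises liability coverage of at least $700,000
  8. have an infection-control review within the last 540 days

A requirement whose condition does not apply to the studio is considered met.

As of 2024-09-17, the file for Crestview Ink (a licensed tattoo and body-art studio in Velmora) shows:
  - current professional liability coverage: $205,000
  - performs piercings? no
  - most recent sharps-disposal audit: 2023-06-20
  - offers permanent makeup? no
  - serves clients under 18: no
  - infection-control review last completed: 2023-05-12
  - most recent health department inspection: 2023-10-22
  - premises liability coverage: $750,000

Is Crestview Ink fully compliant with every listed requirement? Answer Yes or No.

1. condition 'offers permanent makeup' does not hold → requirement n/a → met
2. sharps-disposal audit 455 days ago vs limit 730 → met
3. condition 'performs piercings' does not hold → requirement n/a → met
4. condition 'serves clients under 18' does not hold → requirement n/a → met
5. professional liability coverage $205,000 ≥ $200,000 → met
6. health department inspection 331 days ago vs limit 365 → met
7. premises liability coverage $750,000 ≥ $700,000 → met
8. infection-control review 494 days ago vs limit 540 → met
All met.

Yes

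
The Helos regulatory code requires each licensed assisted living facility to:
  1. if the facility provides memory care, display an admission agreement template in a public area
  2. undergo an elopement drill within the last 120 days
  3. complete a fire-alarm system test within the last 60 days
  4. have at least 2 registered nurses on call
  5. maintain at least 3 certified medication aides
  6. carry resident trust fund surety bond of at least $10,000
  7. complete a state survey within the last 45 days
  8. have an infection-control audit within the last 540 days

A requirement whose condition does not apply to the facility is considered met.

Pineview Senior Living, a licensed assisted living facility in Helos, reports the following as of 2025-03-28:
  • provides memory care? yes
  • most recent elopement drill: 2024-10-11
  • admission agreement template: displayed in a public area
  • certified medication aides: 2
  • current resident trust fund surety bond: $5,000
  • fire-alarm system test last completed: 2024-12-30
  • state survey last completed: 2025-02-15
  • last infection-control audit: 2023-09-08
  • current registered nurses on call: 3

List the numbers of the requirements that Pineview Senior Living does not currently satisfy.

2, 3, 5, 6, 8

1. condition 'provides memory care' holds; admission agreement template present → met
2. elopement drill 168 days ago vs limit 120 → not met
3. fire-alarm system test 88 days ago vs limit 60 → not met
4. registered nurses on call 3 ≥ 2 → met
5. certified medication aides 2 < 3 → not met
6. resident trust fund surety bond $5,000 < $10,000 → not met
7. state survey 41 days ago vs limit 45 → met
8. infection-control audit 567 days ago vs limit 540 → not met
Not met: 2, 3, 5, 6, 8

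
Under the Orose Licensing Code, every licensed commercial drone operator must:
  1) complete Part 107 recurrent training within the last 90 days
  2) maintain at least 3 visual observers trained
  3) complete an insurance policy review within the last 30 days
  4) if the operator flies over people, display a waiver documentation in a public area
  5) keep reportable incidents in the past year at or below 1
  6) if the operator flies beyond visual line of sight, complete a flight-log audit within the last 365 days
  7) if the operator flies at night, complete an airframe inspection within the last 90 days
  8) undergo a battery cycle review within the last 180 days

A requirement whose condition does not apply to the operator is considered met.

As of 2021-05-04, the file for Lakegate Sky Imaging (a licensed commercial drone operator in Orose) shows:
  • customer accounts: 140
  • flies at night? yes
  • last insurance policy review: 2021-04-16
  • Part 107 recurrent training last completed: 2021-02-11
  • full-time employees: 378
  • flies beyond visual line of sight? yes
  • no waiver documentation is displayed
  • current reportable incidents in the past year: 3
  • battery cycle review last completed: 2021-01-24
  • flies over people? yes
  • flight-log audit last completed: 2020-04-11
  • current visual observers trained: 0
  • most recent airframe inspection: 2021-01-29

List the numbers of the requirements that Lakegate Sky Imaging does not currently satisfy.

2, 4, 5, 6, 7

1. Part 107 recurrent training 82 days ago vs limit 90 → met
2. visual observers trained 0 < 3 → not met
3. insurance policy review 18 days ago vs limit 30 → met
4. condition 'flies over people' holds; waiver documentation absent → not met
5. reportable incidents in the past year 3 > 1 → not met
6. condition 'flies beyond visual line of sight' holds; flight-log audit 388 days ago vs limit 365 → not met
7. condition 'flies at night' holds; airframe inspection 95 days ago vs limit 90 → not met
8. battery cycle review 100 days ago vs limit 180 → met
Not met: 2, 4, 5, 6, 7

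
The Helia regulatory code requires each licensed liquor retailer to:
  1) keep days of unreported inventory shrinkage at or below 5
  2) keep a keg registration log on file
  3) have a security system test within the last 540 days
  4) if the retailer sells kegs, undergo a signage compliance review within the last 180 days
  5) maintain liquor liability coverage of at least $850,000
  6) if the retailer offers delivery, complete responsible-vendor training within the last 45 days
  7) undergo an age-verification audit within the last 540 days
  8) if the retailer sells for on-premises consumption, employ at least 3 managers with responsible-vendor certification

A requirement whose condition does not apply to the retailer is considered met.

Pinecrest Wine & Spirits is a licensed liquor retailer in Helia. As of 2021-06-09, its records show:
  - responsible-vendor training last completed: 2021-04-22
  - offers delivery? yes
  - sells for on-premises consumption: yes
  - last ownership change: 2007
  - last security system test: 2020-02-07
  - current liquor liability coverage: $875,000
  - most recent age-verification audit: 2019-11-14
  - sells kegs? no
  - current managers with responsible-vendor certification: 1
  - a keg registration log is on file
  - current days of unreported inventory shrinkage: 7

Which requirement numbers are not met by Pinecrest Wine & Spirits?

1. days of unreported inventory shrinkage 7 > 5 → not met
2. keg registration log present → met
3. security system test 488 days ago vs limit 540 → met
4. condition 'sells kegs' does not hold → requirement n/a → met
5. liquor liability coverage $875,000 ≥ $850,000 → met
6. condition 'offers delivery' holds; responsible-vendor training 48 days ago vs limit 45 → not met
7. age-verification audit 573 days ago vs limit 540 → not met
8. condition 'sells for on-premises consumption' holds; managers with responsible-vendor certification 1 < 3 → not met
Not met: 1, 6, 7, 8

1, 6, 7, 8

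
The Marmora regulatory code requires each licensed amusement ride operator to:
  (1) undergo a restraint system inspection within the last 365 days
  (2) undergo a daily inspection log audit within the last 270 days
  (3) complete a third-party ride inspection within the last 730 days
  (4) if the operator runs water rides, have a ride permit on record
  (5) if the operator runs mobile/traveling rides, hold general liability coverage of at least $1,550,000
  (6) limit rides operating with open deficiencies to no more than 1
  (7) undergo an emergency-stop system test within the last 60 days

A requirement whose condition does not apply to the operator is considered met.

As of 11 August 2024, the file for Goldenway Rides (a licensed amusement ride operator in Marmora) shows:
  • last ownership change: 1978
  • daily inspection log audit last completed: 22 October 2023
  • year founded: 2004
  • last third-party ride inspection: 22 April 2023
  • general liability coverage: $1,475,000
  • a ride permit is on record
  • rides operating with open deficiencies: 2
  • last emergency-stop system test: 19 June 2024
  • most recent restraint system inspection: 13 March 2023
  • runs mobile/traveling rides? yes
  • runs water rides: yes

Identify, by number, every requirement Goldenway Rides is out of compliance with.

1, 2, 5, 6

1. restraint system inspection 517 days ago vs limit 365 → not met
2. daily inspection log audit 294 days ago vs limit 270 → not met
3. third-party ride inspection 477 days ago vs limit 730 → met
4. condition 'runs water rides' holds; ride permit present → met
5. condition 'runs mobile/traveling rides' holds; general liability coverage $1,475,000 < $1,550,000 → not met
6. rides operating with open deficiencies 2 > 1 → not met
7. emergency-stop system test 53 days ago vs limit 60 → met
Not met: 1, 2, 5, 6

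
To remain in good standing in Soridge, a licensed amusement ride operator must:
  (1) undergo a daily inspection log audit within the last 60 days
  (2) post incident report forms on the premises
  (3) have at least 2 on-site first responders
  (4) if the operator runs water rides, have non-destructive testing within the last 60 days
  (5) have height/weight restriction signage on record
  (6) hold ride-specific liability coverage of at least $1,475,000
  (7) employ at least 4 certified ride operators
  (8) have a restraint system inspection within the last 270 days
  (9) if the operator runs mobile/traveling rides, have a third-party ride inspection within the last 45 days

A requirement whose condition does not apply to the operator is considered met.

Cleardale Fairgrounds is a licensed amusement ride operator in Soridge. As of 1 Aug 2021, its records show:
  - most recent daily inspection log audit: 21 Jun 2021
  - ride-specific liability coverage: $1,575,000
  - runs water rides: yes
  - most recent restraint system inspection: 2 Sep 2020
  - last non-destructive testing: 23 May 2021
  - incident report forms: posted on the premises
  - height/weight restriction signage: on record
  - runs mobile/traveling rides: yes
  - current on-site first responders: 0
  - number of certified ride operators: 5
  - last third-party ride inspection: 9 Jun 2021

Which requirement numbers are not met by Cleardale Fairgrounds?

3, 4, 8, 9

1. daily inspection log audit 41 days ago vs limit 60 → met
2. incident report forms present → met
3. on-site first responders 0 < 2 → not met
4. condition 'runs water rides' holds; non-destructive testing 70 days ago vs limit 60 → not met
5. height/weight restriction signage present → met
6. ride-specific liability coverage $1,575,000 ≥ $1,475,000 → met
7. certified ride operators 5 ≥ 4 → met
8. restraint system inspection 333 days ago vs limit 270 → not met
9. condition 'runs mobile/traveling rides' holds; third-party ride inspection 53 days ago vs limit 45 → not met
Not met: 3, 4, 8, 9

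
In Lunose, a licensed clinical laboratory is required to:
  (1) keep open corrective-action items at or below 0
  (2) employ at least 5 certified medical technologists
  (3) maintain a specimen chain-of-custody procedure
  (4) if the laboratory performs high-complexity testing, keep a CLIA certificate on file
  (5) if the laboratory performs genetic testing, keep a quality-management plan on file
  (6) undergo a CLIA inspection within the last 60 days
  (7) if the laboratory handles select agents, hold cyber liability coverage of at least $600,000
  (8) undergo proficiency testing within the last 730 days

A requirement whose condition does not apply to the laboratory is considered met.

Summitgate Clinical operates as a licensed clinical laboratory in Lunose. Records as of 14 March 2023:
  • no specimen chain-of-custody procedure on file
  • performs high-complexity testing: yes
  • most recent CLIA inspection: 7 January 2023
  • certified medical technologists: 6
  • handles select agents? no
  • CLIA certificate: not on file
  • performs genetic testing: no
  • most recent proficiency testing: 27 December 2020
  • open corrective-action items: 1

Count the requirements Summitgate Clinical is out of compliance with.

1. open corrective-action items 1 > 0 → not met
2. certified medical technologists 6 ≥ 5 → met
3. specimen chain-of-custody procedure absent → not met
4. condition 'performs high-complexity testing' holds; CLIA certificate absent → not met
5. condition 'performs genetic testing' does not hold → requirement n/a → met
6. CLIA inspection 66 days ago vs limit 60 → not met
7. condition 'handles select agents' does not hold → requirement n/a → met
8. proficiency testing 807 days ago vs limit 730 → not met
Not met: 5 of 8

5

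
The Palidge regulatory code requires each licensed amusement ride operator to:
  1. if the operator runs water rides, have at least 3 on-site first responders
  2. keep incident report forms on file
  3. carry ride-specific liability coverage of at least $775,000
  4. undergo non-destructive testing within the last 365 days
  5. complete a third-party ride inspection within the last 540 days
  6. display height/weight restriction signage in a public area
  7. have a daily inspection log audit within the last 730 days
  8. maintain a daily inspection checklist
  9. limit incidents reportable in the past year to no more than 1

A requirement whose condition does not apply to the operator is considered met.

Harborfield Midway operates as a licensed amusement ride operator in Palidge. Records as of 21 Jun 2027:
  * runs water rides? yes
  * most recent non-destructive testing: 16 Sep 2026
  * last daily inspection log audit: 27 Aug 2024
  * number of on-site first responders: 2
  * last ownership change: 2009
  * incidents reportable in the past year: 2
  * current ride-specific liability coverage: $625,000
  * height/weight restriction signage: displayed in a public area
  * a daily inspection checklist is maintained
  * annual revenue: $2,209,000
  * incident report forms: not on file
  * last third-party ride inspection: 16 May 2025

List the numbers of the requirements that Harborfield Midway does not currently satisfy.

1, 2, 3, 5, 7, 9

1. condition 'runs water rides' holds; on-site first responders 2 < 3 → not met
2. incident report forms absent → not met
3. ride-specific liability coverage $625,000 < $775,000 → not met
4. non-destructive testing 278 days ago vs limit 365 → met
5. third-party ride inspection 766 days ago vs limit 540 → not met
6. height/weight restriction signage present → met
7. daily inspection log audit 1028 days ago vs limit 730 → not met
8. daily inspection checklist present → met
9. incidents reportable in the past year 2 > 1 → not met
Not met: 1, 2, 3, 5, 7, 9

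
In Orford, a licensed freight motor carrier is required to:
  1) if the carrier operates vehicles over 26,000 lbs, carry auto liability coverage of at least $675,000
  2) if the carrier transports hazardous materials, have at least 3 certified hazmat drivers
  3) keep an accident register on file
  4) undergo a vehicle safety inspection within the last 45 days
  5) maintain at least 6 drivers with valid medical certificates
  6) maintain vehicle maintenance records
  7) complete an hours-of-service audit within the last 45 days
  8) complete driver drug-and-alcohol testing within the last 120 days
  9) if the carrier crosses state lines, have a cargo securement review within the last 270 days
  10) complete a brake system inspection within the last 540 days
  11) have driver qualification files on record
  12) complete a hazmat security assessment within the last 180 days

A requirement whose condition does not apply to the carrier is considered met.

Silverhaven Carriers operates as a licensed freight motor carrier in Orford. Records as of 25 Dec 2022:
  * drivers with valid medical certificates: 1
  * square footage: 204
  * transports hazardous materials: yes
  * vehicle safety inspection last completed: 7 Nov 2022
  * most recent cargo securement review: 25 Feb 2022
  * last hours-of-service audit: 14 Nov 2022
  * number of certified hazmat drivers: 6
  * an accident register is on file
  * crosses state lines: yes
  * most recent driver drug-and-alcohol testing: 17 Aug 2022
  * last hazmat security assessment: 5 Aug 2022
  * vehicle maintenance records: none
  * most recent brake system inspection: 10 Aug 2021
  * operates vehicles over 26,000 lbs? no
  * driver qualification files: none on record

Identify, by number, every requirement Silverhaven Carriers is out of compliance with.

1. condition 'operates vehicles over 26,000 lbs' does not hold → requirement n/a → met
2. condition 'transports hazardous materials' holds; certified hazmat drivers 6 ≥ 3 → met
3. accident register present → met
4. vehicle safety inspection 48 days ago vs limit 45 → not met
5. drivers with valid medical certificates 1 < 6 → not met
6. vehicle maintenance records absent → not met
7. hours-of-service audit 41 days ago vs limit 45 → met
8. driver drug-and-alcohol testing 130 days ago vs limit 120 → not met
9. condition 'crosses state lines' holds; cargo securement review 303 days ago vs limit 270 → not met
10. brake system inspection 502 days ago vs limit 540 → met
11. driver qualification files absent → not met
12. hazmat security assessment 142 days ago vs limit 180 → met
Not met: 4, 5, 6, 8, 9, 11

4, 5, 6, 8, 9, 11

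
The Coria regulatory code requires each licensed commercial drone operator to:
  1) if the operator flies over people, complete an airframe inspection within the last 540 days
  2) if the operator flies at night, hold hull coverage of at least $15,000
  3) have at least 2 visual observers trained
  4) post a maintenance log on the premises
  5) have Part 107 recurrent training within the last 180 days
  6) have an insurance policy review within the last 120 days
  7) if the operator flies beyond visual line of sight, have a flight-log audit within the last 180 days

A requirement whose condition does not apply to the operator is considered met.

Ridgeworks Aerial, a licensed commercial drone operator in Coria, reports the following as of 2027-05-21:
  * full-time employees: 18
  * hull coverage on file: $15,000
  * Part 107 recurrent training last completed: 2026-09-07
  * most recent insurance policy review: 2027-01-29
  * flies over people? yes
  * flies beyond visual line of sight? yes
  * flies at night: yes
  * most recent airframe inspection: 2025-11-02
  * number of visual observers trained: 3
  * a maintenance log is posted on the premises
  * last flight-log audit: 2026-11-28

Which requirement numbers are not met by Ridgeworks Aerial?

1, 5

1. condition 'flies over people' holds; airframe inspection 565 days ago vs limit 540 → not met
2. condition 'flies at night' holds; hull coverage $15,000 ≥ $15,000 → met
3. visual observers trained 3 ≥ 2 → met
4. maintenance log present → met
5. Part 107 recurrent training 256 days ago vs limit 180 → not met
6. insurance policy review 112 days ago vs limit 120 → met
7. condition 'flies beyond visual line of sight' holds; flight-log audit 174 days ago vs limit 180 → met
Not met: 1, 5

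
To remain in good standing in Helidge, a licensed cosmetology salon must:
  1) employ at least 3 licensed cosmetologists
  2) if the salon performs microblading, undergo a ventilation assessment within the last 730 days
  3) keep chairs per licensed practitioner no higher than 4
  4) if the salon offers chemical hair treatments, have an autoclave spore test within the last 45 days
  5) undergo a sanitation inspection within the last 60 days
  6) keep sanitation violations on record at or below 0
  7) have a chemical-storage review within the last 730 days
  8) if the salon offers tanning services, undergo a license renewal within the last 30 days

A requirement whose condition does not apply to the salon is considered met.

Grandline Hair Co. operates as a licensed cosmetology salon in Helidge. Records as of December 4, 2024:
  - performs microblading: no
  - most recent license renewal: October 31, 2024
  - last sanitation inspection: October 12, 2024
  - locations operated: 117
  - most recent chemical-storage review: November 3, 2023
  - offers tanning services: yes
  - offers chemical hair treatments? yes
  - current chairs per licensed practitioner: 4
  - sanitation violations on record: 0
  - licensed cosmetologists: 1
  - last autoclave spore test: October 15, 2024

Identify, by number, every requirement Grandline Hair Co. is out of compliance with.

1, 4, 8

1. licensed cosmetologists 1 < 3 → not met
2. condition 'performs microblading' does not hold → requirement n/a → met
3. chairs per licensed practitioner 4 ≤ 4 → met
4. condition 'offers chemical hair treatments' holds; autoclave spore test 50 days ago vs limit 45 → not met
5. sanitation inspection 53 days ago vs limit 60 → met
6. sanitation violations on record 0 ≤ 0 → met
7. chemical-storage review 397 days ago vs limit 730 → met
8. condition 'offers tanning services' holds; license renewal 34 days ago vs limit 30 → not met
Not met: 1, 4, 8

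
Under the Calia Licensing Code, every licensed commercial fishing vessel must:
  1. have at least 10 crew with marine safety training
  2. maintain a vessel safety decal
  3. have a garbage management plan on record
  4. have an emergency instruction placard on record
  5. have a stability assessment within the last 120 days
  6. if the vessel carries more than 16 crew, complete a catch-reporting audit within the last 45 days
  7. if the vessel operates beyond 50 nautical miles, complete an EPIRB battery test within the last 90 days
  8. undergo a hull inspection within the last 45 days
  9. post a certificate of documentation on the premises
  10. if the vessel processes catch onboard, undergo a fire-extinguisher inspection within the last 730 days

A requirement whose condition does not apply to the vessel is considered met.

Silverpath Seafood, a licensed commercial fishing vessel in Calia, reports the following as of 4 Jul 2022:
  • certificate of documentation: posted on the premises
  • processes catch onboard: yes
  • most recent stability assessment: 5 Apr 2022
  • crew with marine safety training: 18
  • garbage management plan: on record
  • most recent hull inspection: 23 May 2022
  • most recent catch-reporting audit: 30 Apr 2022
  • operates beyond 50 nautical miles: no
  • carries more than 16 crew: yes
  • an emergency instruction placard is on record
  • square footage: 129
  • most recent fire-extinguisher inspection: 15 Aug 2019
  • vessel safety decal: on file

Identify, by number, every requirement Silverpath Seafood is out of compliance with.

6, 10

1. crew with marine safety training 18 ≥ 10 → met
2. vessel safety decal present → met
3. garbage management plan present → met
4. emergency instruction placard present → met
5. stability assessment 90 days ago vs limit 120 → met
6. condition 'carries more than 16 crew' holds; catch-reporting audit 65 days ago vs limit 45 → not met
7. condition 'operates beyond 50 nautical miles' does not hold → requirement n/a → met
8. hull inspection 42 days ago vs limit 45 → met
9. certificate of documentation present → met
10. condition 'processes catch onboard' holds; fire-extinguisher inspection 1054 days ago vs limit 730 → not met
Not met: 6, 10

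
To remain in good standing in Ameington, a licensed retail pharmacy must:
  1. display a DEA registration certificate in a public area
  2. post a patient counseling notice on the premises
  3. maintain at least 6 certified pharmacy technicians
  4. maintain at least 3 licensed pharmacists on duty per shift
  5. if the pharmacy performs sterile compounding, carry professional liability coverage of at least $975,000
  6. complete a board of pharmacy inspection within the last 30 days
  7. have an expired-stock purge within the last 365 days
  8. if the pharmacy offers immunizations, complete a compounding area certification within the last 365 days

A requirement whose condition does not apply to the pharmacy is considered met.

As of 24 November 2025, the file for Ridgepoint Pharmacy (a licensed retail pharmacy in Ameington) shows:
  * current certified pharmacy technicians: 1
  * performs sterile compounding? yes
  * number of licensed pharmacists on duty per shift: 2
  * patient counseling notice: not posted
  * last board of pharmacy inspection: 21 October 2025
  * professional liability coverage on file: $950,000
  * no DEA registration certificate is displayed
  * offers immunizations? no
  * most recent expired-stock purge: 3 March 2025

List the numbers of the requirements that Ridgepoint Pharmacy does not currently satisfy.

1, 2, 3, 4, 5, 6

1. DEA registration certificate absent → not met
2. patient counseling notice absent → not met
3. certified pharmacy technicians 1 < 6 → not met
4. licensed pharmacists on duty per shift 2 < 3 → not met
5. condition 'performs sterile compounding' holds; professional liability coverage $950,000 < $975,000 → not met
6. board of pharmacy inspection 34 days ago vs limit 30 → not met
7. expired-stock purge 266 days ago vs limit 365 → met
8. condition 'offers immunizations' does not hold → requirement n/a → met
Not met: 1, 2, 3, 4, 5, 6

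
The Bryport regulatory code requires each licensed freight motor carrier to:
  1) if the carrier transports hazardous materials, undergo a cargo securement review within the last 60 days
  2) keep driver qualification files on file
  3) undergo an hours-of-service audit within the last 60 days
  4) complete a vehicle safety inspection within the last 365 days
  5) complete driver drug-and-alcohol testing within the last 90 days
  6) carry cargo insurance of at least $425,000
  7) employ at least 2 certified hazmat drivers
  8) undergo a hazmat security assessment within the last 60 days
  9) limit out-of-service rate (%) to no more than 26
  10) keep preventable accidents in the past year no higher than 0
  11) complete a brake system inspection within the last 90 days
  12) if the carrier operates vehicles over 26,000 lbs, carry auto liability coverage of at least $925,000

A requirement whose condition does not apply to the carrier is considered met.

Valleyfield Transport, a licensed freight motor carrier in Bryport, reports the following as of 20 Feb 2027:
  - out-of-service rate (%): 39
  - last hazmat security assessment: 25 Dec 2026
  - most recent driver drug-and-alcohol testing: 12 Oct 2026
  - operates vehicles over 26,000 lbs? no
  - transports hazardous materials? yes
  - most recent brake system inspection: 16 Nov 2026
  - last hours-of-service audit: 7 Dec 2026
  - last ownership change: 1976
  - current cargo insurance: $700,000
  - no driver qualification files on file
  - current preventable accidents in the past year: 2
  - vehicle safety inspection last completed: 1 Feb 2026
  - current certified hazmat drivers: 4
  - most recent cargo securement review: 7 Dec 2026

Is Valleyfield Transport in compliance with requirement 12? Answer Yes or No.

12. condition 'operates vehicles over 26,000 lbs' does not hold → requirement n/a → met

Yes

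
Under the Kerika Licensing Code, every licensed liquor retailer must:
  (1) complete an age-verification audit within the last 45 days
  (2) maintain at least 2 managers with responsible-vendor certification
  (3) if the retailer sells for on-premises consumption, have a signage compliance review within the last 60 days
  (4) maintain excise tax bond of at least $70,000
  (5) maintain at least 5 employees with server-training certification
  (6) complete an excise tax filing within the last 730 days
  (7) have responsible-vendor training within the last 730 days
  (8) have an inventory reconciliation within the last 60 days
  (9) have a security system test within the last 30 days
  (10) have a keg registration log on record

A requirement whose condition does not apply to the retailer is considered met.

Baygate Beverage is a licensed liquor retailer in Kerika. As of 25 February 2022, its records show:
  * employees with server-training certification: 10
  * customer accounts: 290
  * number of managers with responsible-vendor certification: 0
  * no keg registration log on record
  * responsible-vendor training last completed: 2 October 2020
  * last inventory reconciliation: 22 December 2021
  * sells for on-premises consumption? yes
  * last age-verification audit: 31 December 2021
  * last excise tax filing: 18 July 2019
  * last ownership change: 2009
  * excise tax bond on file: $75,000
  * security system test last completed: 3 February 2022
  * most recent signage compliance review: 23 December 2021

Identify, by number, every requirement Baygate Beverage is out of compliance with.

1. age-verification audit 56 days ago vs limit 45 → not met
2. managers with responsible-vendor certification 0 < 2 → not met
3. condition 'sells for on-premises consumption' holds; signage compliance review 64 days ago vs limit 60 → not met
4. excise tax bond $75,000 ≥ $70,000 → met
5. employees with server-training certification 10 ≥ 5 → met
6. excise tax filing 953 days ago vs limit 730 → not met
7. responsible-vendor training 511 days ago vs limit 730 → met
8. inventory reconciliation 65 days ago vs limit 60 → not met
9. security system test 22 days ago vs limit 30 → met
10. keg registration log absent → not met
Not met: 1, 2, 3, 6, 8, 10

1, 2, 3, 6, 8, 10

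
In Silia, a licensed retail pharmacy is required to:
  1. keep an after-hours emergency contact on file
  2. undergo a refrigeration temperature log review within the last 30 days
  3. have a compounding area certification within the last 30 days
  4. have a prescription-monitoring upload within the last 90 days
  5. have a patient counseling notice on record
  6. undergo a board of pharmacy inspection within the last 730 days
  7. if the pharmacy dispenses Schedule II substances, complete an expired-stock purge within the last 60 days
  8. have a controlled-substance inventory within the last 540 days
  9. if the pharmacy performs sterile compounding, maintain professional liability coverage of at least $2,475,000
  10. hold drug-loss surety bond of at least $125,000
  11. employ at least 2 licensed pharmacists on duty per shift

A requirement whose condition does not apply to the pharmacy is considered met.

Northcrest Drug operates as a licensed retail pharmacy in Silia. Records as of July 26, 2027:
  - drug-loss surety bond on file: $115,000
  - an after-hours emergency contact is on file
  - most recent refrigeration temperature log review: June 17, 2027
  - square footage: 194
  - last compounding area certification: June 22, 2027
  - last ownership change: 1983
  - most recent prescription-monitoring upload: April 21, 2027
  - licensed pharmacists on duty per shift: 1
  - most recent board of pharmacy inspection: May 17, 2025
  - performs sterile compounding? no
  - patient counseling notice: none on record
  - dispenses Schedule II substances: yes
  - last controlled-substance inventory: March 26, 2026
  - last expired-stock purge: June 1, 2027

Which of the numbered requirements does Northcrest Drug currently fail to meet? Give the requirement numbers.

2, 3, 4, 5, 6, 10, 11

1. after-hours emergency contact present → met
2. refrigeration temperature log review 39 days ago vs limit 30 → not met
3. compounding area certification 34 days ago vs limit 30 → not met
4. prescription-monitoring upload 96 days ago vs limit 90 → not met
5. patient counseling notice absent → not met
6. board of pharmacy inspection 800 days ago vs limit 730 → not met
7. condition 'dispenses Schedule II substances' holds; expired-stock purge 55 days ago vs limit 60 → met
8. controlled-substance inventory 487 days ago vs limit 540 → met
9. condition 'performs sterile compounding' does not hold → requirement n/a → met
10. drug-loss surety bond $115,000 < $125,000 → not met
11. licensed pharmacists on duty per shift 1 < 2 → not met
Not met: 2, 3, 4, 5, 6, 10, 11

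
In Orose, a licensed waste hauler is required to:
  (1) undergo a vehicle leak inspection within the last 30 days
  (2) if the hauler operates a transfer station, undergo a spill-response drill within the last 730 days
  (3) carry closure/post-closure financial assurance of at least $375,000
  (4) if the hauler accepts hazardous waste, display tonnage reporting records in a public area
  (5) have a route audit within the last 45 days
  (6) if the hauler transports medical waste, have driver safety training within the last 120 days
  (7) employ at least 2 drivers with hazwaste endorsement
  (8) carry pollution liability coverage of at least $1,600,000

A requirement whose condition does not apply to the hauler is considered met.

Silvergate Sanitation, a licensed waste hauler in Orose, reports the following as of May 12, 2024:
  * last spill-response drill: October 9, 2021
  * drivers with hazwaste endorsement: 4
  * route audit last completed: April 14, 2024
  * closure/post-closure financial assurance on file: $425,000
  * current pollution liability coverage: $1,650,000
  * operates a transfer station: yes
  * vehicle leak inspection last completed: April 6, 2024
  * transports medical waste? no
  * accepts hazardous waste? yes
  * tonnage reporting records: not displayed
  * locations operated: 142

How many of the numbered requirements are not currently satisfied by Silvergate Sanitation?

3

1. vehicle leak inspection 36 days ago vs limit 30 → not met
2. condition 'operates a transfer station' holds; spill-response drill 946 days ago vs limit 730 → not met
3. closure/post-closure financial assurance $425,000 ≥ $375,000 → met
4. condition 'accepts hazardous waste' holds; tonnage reporting records absent → not met
5. route audit 28 days ago vs limit 45 → met
6. condition 'transports medical waste' does not hold → requirement n/a → met
7. drivers with hazwaste endorsement 4 ≥ 2 → met
8. pollution liability coverage $1,650,000 ≥ $1,600,000 → met
Not met: 3 of 8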